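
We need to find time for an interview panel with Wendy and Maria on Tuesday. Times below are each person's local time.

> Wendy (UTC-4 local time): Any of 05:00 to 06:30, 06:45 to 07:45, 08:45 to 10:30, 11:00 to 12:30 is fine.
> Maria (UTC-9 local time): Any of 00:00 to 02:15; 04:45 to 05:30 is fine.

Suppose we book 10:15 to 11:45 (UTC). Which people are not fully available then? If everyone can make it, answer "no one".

Maria, Wendy

Wendy in UTC: 09:00-10:30, 10:45-11:45, 12:45-14:30, 15:00-16:30 (add 4h to convert from UTC-4).
Maria in UTC: 09:00-11:15, 13:45-14:30 (add 9h to convert from UTC-9).
Wendy: not fully free for 10:15-11:45. Maria: not fully free for 10:15-11:45.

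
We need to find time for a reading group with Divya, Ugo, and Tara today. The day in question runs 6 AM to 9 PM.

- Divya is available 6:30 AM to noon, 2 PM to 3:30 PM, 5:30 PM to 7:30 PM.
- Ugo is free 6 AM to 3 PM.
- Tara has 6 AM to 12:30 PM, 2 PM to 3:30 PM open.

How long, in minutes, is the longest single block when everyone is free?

330

Divya ∩ Ugo: 06:30-12:00, 14:00-15:00.
Divya ∩ Ugo ∩ Tara: 06:30-12:00, 14:00-15:00.
The longest is 06:30-12:00 at 330 minutes.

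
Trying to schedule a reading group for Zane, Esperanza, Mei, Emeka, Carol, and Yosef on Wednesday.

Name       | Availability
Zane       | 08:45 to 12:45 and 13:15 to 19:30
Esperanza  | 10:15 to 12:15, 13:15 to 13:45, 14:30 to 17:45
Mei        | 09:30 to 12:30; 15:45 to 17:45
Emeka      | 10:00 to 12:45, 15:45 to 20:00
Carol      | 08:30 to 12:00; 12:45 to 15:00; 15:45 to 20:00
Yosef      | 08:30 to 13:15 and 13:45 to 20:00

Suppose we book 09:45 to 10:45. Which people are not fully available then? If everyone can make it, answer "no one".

Emeka, Esperanza

Zane: free for 09:45-10:45. Esperanza: not fully free for 09:45-10:45. Mei: free for 09:45-10:45. Emeka: not fully free for 09:45-10:45. Carol: free for 09:45-10:45. Yosef: free for 09:45-10:45.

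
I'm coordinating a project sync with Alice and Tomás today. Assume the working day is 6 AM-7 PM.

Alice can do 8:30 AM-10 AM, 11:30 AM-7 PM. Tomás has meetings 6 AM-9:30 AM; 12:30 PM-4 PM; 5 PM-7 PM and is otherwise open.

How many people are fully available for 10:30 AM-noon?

Alice free: 08:30-10:00, 11:30-19:00.
Tomás free: 09:30-12:30, 16:00-17:00 (invert busy blocks within the working day).
Tomás can make the full 10:30-12:00 slot — that's 1.

1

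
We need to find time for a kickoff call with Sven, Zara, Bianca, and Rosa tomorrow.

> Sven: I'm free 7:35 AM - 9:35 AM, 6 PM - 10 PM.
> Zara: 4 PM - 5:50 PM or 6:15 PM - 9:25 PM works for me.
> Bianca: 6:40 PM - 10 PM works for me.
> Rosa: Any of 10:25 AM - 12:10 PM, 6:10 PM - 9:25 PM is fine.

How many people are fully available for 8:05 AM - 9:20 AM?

1

Sven can make the full 08:05-09:20 slot — that's 1.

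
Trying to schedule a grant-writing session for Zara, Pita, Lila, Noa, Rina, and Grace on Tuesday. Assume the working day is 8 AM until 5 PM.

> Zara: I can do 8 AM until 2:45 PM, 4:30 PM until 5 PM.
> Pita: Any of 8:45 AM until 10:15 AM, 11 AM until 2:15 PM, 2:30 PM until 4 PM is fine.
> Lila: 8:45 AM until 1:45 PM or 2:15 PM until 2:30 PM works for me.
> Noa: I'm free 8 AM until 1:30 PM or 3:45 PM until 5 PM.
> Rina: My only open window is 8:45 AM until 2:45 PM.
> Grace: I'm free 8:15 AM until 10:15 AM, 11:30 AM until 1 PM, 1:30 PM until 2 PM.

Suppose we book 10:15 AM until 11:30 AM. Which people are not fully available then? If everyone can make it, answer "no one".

Grace, Pita

Zara: free for 10:15-11:30. Pita: not fully free for 10:15-11:30. Lila: free for 10:15-11:30. Noa: free for 10:15-11:30. Rina: free for 10:15-11:30. Grace: not fully free for 10:15-11:30.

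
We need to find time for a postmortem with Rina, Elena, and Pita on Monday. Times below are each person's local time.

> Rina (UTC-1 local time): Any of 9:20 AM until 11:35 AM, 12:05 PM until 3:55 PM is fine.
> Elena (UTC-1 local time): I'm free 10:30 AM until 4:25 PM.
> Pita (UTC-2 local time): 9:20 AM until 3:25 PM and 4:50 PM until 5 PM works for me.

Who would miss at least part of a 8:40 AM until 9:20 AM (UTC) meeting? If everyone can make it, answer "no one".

Rina in UTC: 10:20-12:35, 13:05-16:55 (add 1h to convert from UTC-1).
Elena in UTC: 11:30-17:25 (add 1h to convert from UTC-1).
Pita in UTC: 11:20-17:25, 18:50-19:00 (add 2h to convert from UTC-2).
Rina: not fully free for 08:40-09:20. Elena: not fully free for 08:40-09:20. Pita: not fully free for 08:40-09:20.

Elena, Pita, Rina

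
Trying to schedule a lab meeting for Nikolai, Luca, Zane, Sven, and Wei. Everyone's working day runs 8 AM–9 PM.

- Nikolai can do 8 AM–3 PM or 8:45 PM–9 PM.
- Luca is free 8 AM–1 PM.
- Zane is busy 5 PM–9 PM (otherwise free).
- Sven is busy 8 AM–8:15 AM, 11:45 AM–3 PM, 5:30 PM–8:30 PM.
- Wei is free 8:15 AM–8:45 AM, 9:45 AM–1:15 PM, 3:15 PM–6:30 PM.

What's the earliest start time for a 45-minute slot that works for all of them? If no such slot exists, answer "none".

09:45

Nikolai free: 08:00-15:00, 20:45-21:00.
Luca free: 08:00-13:00.
Zane free: 08:00-17:00 (invert busy blocks within the working day).
Sven free: 08:15-11:45, 15:00-17:30, 20:30-21:00 (invert busy blocks within the working day).
Wei free: 08:15-08:45, 09:45-13:15, 15:15-18:30.
Nikolai ∩ Luca: 08:00-13:00.
Nikolai ∩ Luca ∩ Zane: 08:00-13:00.
Nikolai ∩ Luca ∩ Zane ∩ Sven: 08:15-11:45.
Nikolai ∩ Luca ∩ Zane ∩ Sven ∩ Wei: 08:15-08:45, 09:45-11:45.
So the common availability across everyone is 08:15-08:45, 09:45-11:45.
The first common window of at least 45 minutes is 09:45-11:45, so the earliest start is 09:45.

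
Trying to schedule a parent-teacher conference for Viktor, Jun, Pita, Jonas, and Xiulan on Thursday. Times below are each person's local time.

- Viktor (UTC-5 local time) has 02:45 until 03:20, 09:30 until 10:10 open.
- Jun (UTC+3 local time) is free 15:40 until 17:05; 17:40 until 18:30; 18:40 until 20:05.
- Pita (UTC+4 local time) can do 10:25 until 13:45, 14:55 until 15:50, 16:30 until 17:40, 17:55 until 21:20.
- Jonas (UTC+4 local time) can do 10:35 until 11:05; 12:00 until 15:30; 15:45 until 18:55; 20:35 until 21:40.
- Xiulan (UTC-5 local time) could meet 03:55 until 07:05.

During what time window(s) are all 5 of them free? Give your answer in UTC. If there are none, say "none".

none

Viktor in UTC: 07:45-08:20, 14:30-15:10 (add 5h to convert from UTC-5).
Jun in UTC: 12:40-14:05, 14:40-15:30, 15:40-17:05 (subtract 3h to convert from UTC+3).
Pita in UTC: 06:25-09:45, 10:55-11:50, 12:30-13:40, 13:55-17:20 (subtract 4h to convert from UTC+4).
Jonas in UTC: 06:35-07:05, 08:00-11:30, 11:45-14:55, 16:35-17:40 (subtract 4h to convert from UTC+4).
Xiulan in UTC: 08:55-12:05 (add 5h to convert from UTC-5).
Viktor ∩ Jun: 14:40-15:10.
Viktor ∩ Jun ∩ Pita: 14:40-15:10.
Viktor ∩ Jun ∩ Pita ∩ Jonas: 14:40-14:55.
Viktor ∩ Jun ∩ Pita ∩ Jonas ∩ Xiulan: ∅.
There is no time when everyone is free.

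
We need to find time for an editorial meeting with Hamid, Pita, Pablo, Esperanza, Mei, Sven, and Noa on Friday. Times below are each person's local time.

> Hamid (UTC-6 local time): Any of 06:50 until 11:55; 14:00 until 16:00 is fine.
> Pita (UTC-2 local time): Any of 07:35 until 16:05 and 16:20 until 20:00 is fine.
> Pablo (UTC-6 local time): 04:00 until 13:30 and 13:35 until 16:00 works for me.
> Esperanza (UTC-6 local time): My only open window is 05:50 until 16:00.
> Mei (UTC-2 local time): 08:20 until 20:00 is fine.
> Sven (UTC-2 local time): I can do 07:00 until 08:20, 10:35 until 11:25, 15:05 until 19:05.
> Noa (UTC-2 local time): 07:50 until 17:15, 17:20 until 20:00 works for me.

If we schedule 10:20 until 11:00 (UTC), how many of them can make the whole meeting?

4

Hamid in UTC: 12:50-17:55, 20:00-22:00 (add 6h to convert from UTC-6).
Pita in UTC: 09:35-18:05, 18:20-22:00 (add 2h to convert from UTC-2).
Pablo in UTC: 10:00-19:30, 19:35-22:00 (add 6h to convert from UTC-6).
Esperanza in UTC: 11:50-22:00 (add 6h to convert from UTC-6).
Mei in UTC: 10:20-22:00 (add 2h to convert from UTC-2).
Sven in UTC: 09:00-10:20, 12:35-13:25, 17:05-21:05 (add 2h to convert from UTC-2).
Noa in UTC: 09:50-19:15, 19:20-22:00 (add 2h to convert from UTC-2).
Pita, Pablo, Mei, and Noa can make the full 10:20-11:00 slot — that's 4.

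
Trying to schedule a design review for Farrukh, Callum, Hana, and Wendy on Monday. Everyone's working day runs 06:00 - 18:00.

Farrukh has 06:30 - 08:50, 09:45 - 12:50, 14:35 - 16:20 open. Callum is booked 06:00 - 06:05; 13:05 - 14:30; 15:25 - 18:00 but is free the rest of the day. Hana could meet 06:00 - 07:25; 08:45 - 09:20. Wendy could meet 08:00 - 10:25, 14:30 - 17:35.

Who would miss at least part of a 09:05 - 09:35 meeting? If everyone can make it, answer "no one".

Farrukh, Hana

Farrukh free: 06:30-08:50, 09:45-12:50, 14:35-16:20.
Callum free: 06:05-13:05, 14:30-15:25 (invert busy blocks within the working day).
Hana free: 06:00-07:25, 08:45-09:20.
Wendy free: 08:00-10:25, 14:30-17:35.
Farrukh: not fully free for 09:05-09:35. Callum: free for 09:05-09:35. Hana: not fully free for 09:05-09:35. Wendy: free for 09:05-09:35.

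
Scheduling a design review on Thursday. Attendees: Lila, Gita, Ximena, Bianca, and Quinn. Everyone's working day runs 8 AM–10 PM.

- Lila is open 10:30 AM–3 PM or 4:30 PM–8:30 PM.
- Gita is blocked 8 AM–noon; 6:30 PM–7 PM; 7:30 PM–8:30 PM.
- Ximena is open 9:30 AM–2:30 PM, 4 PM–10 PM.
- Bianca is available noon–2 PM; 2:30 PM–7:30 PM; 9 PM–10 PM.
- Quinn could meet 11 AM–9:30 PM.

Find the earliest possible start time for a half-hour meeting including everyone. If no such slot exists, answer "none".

12:00

Lila free: 10:30-15:00, 16:30-20:30.
Gita free: 12:00-18:30, 19:00-19:30, 20:30-22:00 (invert busy blocks within the working day).
Ximena free: 09:30-14:30, 16:00-22:00.
Bianca free: 12:00-14:00, 14:30-19:30, 21:00-22:00.
Quinn free: 11:00-21:30.
Lila ∩ Gita: 12:00-15:00, 16:30-18:30, 19:00-19:30.
Lila ∩ Gita ∩ Ximena: 12:00-14:30, 16:30-18:30, 19:00-19:30.
Lila ∩ Gita ∩ Ximena ∩ Bianca: 12:00-14:00, 16:30-18:30, 19:00-19:30.
Lila ∩ Gita ∩ Ximena ∩ Bianca ∩ Quinn: 12:00-14:00, 16:30-18:30, 19:00-19:30.
The first common window of at least 30 minutes is 12:00-14:00, so the earliest start is 12:00.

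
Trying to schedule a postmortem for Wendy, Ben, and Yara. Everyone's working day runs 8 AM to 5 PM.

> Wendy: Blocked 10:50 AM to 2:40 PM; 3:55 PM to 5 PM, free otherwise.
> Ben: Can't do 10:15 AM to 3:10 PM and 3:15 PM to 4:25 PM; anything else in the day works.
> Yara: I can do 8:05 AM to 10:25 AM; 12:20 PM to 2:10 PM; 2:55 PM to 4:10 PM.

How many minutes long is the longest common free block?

Wendy free: 08:00-10:50, 14:40-15:55 (invert busy blocks within the working day).
Ben free: 08:00-10:15, 15:10-15:15, 16:25-17:00 (invert busy blocks within the working day).
Yara free: 08:05-10:25, 12:20-14:10, 14:55-16:10.
Wendy ∩ Ben: 08:00-10:15, 15:10-15:15.
Wendy ∩ Ben ∩ Yara: 08:05-10:15, 15:10-15:15.
The longest is 08:05-10:15 at 130 minutes.

130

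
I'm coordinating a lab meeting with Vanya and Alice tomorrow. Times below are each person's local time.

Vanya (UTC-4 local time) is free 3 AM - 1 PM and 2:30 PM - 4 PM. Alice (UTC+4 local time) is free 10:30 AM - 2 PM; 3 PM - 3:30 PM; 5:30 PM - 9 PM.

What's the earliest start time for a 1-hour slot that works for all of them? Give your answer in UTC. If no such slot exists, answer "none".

Vanya in UTC: 07:00-17:00, 18:30-20:00 (add 4h to convert from UTC-4).
Alice in UTC: 06:30-10:00, 11:00-11:30, 13:30-17:00 (subtract 4h to convert from UTC+4).
Vanya ∩ Alice: 07:00-10:00, 11:00-11:30, 13:30-17:00.
The first common window of at least 60 minutes is 07:00-10:00, so the earliest start is 07:00.

07:00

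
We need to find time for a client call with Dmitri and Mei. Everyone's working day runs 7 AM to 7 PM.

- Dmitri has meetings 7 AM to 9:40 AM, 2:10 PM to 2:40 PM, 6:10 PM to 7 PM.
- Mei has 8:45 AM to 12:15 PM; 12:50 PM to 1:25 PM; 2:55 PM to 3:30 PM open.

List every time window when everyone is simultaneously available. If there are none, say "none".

Dmitri free: 09:40-14:10, 14:40-18:10 (invert busy blocks within the working day).
Mei free: 08:45-12:15, 12:50-13:25, 14:55-15:30.
Dmitri ∩ Mei: 09:40-12:15, 12:50-13:25, 14:55-15:30.

09:40-12:15, 12:50-13:25, 14:55-15:30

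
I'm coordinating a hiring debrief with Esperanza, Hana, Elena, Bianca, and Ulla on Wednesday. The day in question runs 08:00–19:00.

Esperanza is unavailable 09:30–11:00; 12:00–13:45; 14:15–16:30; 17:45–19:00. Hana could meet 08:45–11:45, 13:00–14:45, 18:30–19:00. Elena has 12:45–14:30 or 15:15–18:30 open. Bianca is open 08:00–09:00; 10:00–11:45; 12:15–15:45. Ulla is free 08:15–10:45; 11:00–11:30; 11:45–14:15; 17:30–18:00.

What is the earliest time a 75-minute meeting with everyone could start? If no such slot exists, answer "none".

none

Esperanza free: 08:00-09:30, 11:00-12:00, 13:45-14:15, 16:30-17:45 (invert busy blocks within the working day).
Hana free: 08:45-11:45, 13:00-14:45, 18:30-19:00.
Elena free: 12:45-14:30, 15:15-18:30.
Bianca free: 08:00-09:00, 10:00-11:45, 12:15-15:45.
Ulla free: 08:15-10:45, 11:00-11:30, 11:45-14:15, 17:30-18:00.
Esperanza ∩ Hana: 08:45-09:30, 11:00-11:45, 13:45-14:15.
Esperanza ∩ Hana ∩ Elena: 13:45-14:15.
Esperanza ∩ Hana ∩ Elena ∩ Bianca: 13:45-14:15.
Esperanza ∩ Hana ∩ Elena ∩ Bianca ∩ Ulla: 13:45-14:15.
No common window is at least 75 minutes long.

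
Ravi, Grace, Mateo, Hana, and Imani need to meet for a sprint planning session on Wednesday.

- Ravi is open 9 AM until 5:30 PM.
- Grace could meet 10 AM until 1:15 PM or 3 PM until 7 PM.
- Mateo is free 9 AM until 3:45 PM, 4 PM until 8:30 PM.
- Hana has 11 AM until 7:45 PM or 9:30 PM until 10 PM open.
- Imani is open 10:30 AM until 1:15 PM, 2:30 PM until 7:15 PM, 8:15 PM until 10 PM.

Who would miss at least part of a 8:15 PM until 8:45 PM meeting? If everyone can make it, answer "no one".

Grace, Hana, Mateo, Ravi

Ravi: not fully free for 20:15-20:45. Grace: not fully free for 20:15-20:45. Mateo: not fully free for 20:15-20:45. Hana: not fully free for 20:15-20:45. Imani: free for 20:15-20:45.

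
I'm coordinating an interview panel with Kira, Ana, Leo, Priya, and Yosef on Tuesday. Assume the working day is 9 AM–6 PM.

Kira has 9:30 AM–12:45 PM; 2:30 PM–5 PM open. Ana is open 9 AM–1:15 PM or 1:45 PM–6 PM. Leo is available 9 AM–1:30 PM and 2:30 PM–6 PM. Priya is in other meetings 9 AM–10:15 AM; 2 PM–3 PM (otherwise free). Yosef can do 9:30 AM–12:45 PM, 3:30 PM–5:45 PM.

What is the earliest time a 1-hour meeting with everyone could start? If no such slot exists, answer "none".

10:15

Kira free: 09:30-12:45, 14:30-17:00.
Ana free: 09:00-13:15, 13:45-18:00.
Leo free: 09:00-13:30, 14:30-18:00.
Priya free: 10:15-14:00, 15:00-18:00 (invert busy blocks within the working day).
Yosef free: 09:30-12:45, 15:30-17:45.
Kira ∩ Ana: 09:30-12:45, 14:30-17:00.
Kira ∩ Ana ∩ Leo: 09:30-12:45, 14:30-17:00.
Kira ∩ Ana ∩ Leo ∩ Priya: 10:15-12:45, 15:00-17:00.
Kira ∩ Ana ∩ Leo ∩ Priya ∩ Yosef: 10:15-12:45, 15:30-17:00.
So the common availability across everyone is 10:15-12:45, 15:30-17:00.
The first common window of at least 60 minutes is 10:15-12:45, so the earliest start is 10:15.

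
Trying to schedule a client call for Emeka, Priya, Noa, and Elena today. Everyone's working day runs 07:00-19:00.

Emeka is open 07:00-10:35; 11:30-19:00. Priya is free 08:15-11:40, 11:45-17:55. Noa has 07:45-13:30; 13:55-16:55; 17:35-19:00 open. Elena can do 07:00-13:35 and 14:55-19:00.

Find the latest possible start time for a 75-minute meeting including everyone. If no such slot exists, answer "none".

Emeka ∩ Priya: 08:15-10:35, 11:30-11:40, 11:45-17:55.
Emeka ∩ Priya ∩ Noa: 08:15-10:35, 11:30-11:40, 11:45-13:30, 13:55-16:55, 17:35-17:55.
Emeka ∩ Priya ∩ Noa ∩ Elena: 08:15-10:35, 11:30-11:40, 11:45-13:30, 14:55-16:55, 17:35-17:55.
The last common window of at least 75 minutes is 14:55-16:55; a 75-minute meeting can start as late as 15:40 and still end by 16:55.

15:40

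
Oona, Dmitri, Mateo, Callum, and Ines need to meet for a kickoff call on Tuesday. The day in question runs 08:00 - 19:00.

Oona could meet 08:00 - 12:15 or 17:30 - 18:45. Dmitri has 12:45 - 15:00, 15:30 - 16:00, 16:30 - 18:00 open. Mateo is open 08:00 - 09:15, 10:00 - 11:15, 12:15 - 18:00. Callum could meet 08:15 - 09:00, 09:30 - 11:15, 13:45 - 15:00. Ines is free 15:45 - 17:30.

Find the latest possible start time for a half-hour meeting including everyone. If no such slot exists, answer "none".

none

Oona ∩ Dmitri: 17:30-18:00.
Oona ∩ Dmitri ∩ Mateo: 17:30-18:00.
Oona ∩ Dmitri ∩ Mateo ∩ Callum: ∅.
Oona ∩ Dmitri ∩ Mateo ∩ Callum ∩ Ines: ∅.
There is no time when everyone is free.
No common window is at least 30 minutes long.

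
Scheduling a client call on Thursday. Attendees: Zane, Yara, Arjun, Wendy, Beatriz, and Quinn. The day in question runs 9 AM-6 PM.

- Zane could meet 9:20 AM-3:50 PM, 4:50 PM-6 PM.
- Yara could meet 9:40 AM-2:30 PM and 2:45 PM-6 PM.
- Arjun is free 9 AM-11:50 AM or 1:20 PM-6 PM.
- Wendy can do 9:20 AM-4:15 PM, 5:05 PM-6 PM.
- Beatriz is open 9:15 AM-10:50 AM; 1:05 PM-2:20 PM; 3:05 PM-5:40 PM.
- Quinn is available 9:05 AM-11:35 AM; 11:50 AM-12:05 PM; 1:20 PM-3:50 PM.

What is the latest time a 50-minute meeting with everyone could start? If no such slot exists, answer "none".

13:30

Zane ∩ Yara: 09:40-14:30, 14:45-15:50, 16:50-18:00.
Zane ∩ Yara ∩ Arjun: 09:40-11:50, 13:20-14:30, 14:45-15:50, 16:50-18:00.
Zane ∩ Yara ∩ Arjun ∩ Wendy: 09:40-11:50, 13:20-14:30, 14:45-15:50, 17:05-18:00.
Zane ∩ Yara ∩ Arjun ∩ Wendy ∩ Beatriz: 09:40-10:50, 13:20-14:20, 15:05-15:50, 17:05-17:40.
Zane ∩ Yara ∩ Arjun ∩ Wendy ∩ Beatriz ∩ Quinn: 09:40-10:50, 13:20-14:20, 15:05-15:50.
The last common window of at least 50 minutes is 13:20-14:20; a 50-minute meeting can start as late as 13:30 and still end by 14:20.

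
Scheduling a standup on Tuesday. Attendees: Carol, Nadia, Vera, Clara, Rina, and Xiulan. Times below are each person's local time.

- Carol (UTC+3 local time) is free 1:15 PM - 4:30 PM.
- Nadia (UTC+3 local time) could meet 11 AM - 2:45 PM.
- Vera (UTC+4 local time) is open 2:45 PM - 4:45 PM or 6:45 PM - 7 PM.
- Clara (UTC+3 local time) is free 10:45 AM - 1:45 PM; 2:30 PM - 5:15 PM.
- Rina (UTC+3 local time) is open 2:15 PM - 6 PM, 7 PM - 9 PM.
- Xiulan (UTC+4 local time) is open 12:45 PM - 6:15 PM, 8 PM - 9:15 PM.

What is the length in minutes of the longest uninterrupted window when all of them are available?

15

Carol in UTC: 10:15-13:30 (subtract 3h to convert from UTC+3).
Nadia in UTC: 08:00-11:45 (subtract 3h to convert from UTC+3).
Vera in UTC: 10:45-12:45, 14:45-15:00 (subtract 4h to convert from UTC+4).
Clara in UTC: 07:45-10:45, 11:30-14:15 (subtract 3h to convert from UTC+3).
Rina in UTC: 11:15-15:00, 16:00-18:00 (subtract 3h to convert from UTC+3).
Xiulan in UTC: 08:45-14:15, 16:00-17:15 (subtract 4h to convert from UTC+4).
Carol ∩ Nadia: 10:15-11:45.
Carol ∩ Nadia ∩ Vera: 10:45-11:45.
Carol ∩ Nadia ∩ Vera ∩ Clara: 11:30-11:45.
Carol ∩ Nadia ∩ Vera ∩ Clara ∩ Rina: 11:30-11:45.
Carol ∩ Nadia ∩ Vera ∩ Clara ∩ Rina ∩ Xiulan: 11:30-11:45.
The longest is 11:30-11:45 at 15 minutes.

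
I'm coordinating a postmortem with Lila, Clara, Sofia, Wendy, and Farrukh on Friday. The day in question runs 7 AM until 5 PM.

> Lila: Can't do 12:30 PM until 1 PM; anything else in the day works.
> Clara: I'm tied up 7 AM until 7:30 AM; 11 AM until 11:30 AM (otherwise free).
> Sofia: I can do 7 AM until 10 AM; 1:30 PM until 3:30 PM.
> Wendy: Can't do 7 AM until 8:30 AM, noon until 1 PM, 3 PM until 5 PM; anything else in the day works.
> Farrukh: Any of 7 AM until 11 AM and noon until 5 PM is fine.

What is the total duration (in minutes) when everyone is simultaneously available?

180

Lila free: 07:00-12:30, 13:00-17:00 (invert busy blocks within the working day).
Clara free: 07:30-11:00, 11:30-17:00 (invert busy blocks within the working day).
Sofia free: 07:00-10:00, 13:30-15:30.
Wendy free: 08:30-12:00, 13:00-15:00 (invert busy blocks within the working day).
Farrukh free: 07:00-11:00, 12:00-17:00.
Lila ∩ Clara: 07:30-11:00, 11:30-12:30, 13:00-17:00.
Lila ∩ Clara ∩ Sofia: 07:30-10:00, 13:30-15:30.
Lila ∩ Clara ∩ Sofia ∩ Wendy: 08:30-10:00, 13:30-15:00.
Lila ∩ Clara ∩ Sofia ∩ Wendy ∩ Farrukh: 08:30-10:00, 13:30-15:00.
Summing the common windows: 90 + 90 = 180 minutes.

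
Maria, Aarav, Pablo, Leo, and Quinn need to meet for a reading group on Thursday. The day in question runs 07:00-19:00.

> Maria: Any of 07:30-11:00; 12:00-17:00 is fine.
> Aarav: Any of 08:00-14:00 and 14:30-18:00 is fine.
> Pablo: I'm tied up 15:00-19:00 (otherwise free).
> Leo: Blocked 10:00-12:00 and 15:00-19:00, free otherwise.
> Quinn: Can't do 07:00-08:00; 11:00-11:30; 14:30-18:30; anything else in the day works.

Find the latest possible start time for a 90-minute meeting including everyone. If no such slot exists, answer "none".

12:30

Maria free: 07:30-11:00, 12:00-17:00.
Aarav free: 08:00-14:00, 14:30-18:00.
Pablo free: 07:00-15:00 (invert busy blocks within the working day).
Leo free: 07:00-10:00, 12:00-15:00 (invert busy blocks within the working day).
Quinn free: 08:00-11:00, 11:30-14:30, 18:30-19:00 (invert busy blocks within the working day).
Maria ∩ Aarav: 08:00-11:00, 12:00-14:00, 14:30-17:00.
Maria ∩ Aarav ∩ Pablo: 08:00-11:00, 12:00-14:00, 14:30-15:00.
Maria ∩ Aarav ∩ Pablo ∩ Leo: 08:00-10:00, 12:00-14:00, 14:30-15:00.
Maria ∩ Aarav ∩ Pablo ∩ Leo ∩ Quinn: 08:00-10:00, 12:00-14:00.
The last common window of at least 90 minutes is 12:00-14:00; a 90-minute meeting can start as late as 12:30 and still end by 14:00.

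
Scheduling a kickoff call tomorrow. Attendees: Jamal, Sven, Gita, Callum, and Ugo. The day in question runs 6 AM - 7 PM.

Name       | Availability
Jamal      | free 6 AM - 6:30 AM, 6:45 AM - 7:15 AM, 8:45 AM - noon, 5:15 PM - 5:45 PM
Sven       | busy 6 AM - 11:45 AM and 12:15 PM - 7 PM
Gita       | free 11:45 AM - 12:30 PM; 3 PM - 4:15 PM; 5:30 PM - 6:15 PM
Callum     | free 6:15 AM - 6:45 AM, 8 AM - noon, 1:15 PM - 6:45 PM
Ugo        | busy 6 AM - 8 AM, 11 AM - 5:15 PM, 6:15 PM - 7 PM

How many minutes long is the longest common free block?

Jamal free: 06:00-06:30, 06:45-07:15, 08:45-12:00, 17:15-17:45.
Sven free: 11:45-12:15 (invert busy blocks within the working day).
Gita free: 11:45-12:30, 15:00-16:15, 17:30-18:15.
Callum free: 06:15-06:45, 08:00-12:00, 13:15-18:45.
Ugo free: 08:00-11:00, 17:15-18:15 (invert busy blocks within the working day).
Jamal ∩ Sven: 11:45-12:00.
Jamal ∩ Sven ∩ Gita: 11:45-12:00.
Jamal ∩ Sven ∩ Gita ∩ Callum: 11:45-12:00.
Jamal ∩ Sven ∩ Gita ∩ Callum ∩ Ugo: ∅.
There is no time when everyone is free.
No common window exists, so the longest block is 0 minutes.

0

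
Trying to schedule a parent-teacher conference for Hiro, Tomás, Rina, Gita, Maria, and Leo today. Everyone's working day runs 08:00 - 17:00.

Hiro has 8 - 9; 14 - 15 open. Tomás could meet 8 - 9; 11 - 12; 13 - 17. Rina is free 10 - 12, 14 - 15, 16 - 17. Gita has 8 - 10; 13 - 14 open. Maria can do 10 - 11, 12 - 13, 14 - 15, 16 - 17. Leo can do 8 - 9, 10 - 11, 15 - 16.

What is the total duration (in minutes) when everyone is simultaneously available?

Hiro ∩ Tomás: 08:00-09:00, 14:00-15:00.
Hiro ∩ Tomás ∩ Rina: 14:00-15:00.
Hiro ∩ Tomás ∩ Rina ∩ Gita: ∅.
Hiro ∩ Tomás ∩ Rina ∩ Gita ∩ Maria: ∅.
Hiro ∩ Tomás ∩ Rina ∩ Gita ∩ Maria ∩ Leo: ∅.
There is no time when everyone is free.
There is no common window, so the total is 0 minutes.

0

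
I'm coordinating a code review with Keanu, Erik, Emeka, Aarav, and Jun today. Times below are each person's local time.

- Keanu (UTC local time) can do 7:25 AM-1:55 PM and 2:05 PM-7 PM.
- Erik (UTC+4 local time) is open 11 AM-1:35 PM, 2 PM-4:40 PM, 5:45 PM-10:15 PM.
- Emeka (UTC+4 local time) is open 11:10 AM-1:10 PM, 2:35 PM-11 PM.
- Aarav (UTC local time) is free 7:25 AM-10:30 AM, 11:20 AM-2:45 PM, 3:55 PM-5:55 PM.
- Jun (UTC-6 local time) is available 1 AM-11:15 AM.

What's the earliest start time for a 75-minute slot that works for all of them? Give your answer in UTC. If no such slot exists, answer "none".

Keanu in UTC: 07:25-13:55, 14:05-19:00.
Erik in UTC: 07:00-09:35, 10:00-12:40, 13:45-18:15 (subtract 4h to convert from UTC+4).
Emeka in UTC: 07:10-09:10, 10:35-19:00 (subtract 4h to convert from UTC+4).
Aarav in UTC: 07:25-10:30, 11:20-14:45, 15:55-17:55.
Jun in UTC: 07:00-17:15 (add 6h to convert from UTC-6).
Keanu ∩ Erik: 07:25-09:35, 10:00-12:40, 13:45-13:55, 14:05-18:15.
Keanu ∩ Erik ∩ Emeka: 07:25-09:10, 10:35-12:40, 13:45-13:55, 14:05-18:15.
Keanu ∩ Erik ∩ Emeka ∩ Aarav: 07:25-09:10, 11:20-12:40, 13:45-13:55, 14:05-14:45, 15:55-17:55.
Keanu ∩ Erik ∩ Emeka ∩ Aarav ∩ Jun: 07:25-09:10, 11:20-12:40, 13:45-13:55, 14:05-14:45, 15:55-17:15.
The first common window of at least 75 minutes is 07:25-09:10, so the earliest start is 07:25.

07:25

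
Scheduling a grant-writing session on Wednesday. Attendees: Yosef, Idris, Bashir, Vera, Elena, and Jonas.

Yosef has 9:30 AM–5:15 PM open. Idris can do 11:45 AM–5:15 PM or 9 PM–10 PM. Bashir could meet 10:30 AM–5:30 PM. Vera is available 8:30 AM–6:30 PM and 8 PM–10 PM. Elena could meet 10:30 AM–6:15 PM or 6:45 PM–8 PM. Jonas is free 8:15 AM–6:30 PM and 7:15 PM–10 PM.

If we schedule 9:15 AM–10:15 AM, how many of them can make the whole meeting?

2

Vera and Jonas can make the full 09:15-10:15 slot — that's 2.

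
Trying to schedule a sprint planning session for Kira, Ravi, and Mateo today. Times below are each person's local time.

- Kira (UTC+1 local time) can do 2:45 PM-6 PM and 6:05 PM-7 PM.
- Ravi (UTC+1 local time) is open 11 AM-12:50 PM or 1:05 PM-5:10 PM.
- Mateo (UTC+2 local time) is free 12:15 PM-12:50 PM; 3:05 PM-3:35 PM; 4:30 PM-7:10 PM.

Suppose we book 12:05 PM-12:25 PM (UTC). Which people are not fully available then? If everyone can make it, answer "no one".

Kira, Mateo

Kira in UTC: 13:45-17:00, 17:05-18:00 (subtract 1h to convert from UTC+1).
Ravi in UTC: 10:00-11:50, 12:05-16:10 (subtract 1h to convert from UTC+1).
Mateo in UTC: 10:15-10:50, 13:05-13:35, 14:30-17:10 (subtract 2h to convert from UTC+2).
Kira: not fully free for 12:05-12:25. Ravi: free for 12:05-12:25. Mateo: not fully free for 12:05-12:25.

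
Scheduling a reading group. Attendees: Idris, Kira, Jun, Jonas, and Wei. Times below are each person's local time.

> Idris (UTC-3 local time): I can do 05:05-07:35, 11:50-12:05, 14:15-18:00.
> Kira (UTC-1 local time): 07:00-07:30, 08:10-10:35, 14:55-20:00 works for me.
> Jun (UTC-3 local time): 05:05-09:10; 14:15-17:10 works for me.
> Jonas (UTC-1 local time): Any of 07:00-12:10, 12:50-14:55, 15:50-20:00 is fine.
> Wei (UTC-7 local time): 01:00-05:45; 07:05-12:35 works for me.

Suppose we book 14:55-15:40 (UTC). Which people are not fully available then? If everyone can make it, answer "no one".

Idris, Jun, Kira

Idris in UTC: 08:05-10:35, 14:50-15:05, 17:15-21:00 (add 3h to convert from UTC-3).
Kira in UTC: 08:00-08:30, 09:10-11:35, 15:55-21:00 (add 1h to convert from UTC-1).
Jun in UTC: 08:05-12:10, 17:15-20:10 (add 3h to convert from UTC-3).
Jonas in UTC: 08:00-13:10, 13:50-15:55, 16:50-21:00 (add 1h to convert from UTC-1).
Wei in UTC: 08:00-12:45, 14:05-19:35 (add 7h to convert from UTC-7).
Idris: not fully free for 14:55-15:40. Kira: not fully free for 14:55-15:40. Jun: not fully free for 14:55-15:40. Jonas: free for 14:55-15:40. Wei: free for 14:55-15:40.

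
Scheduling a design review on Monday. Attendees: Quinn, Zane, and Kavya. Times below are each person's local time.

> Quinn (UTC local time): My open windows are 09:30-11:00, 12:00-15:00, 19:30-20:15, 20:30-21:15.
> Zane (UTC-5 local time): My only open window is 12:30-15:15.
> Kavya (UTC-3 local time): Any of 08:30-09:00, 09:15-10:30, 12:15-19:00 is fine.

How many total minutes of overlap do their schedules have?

45

Quinn in UTC: 09:30-11:00, 12:00-15:00, 19:30-20:15, 20:30-21:15.
Zane in UTC: 17:30-20:15 (add 5h to convert from UTC-5).
Kavya in UTC: 11:30-12:00, 12:15-13:30, 15:15-22:00 (add 3h to convert from UTC-3).
Quinn ∩ Zane: 19:30-20:15.
Quinn ∩ Zane ∩ Kavya: 19:30-20:15.
That's a single block of 45 minutes.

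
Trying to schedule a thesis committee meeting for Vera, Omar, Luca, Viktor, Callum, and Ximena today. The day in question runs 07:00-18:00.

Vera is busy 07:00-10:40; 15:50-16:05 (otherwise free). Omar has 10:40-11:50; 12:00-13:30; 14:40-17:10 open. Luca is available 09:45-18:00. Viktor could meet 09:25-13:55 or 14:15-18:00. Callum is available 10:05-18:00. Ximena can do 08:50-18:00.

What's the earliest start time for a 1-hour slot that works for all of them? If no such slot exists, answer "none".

10:40

Vera free: 10:40-15:50, 16:05-18:00 (invert busy blocks within the working day).
Omar free: 10:40-11:50, 12:00-13:30, 14:40-17:10.
Luca free: 09:45-18:00.
Viktor free: 09:25-13:55, 14:15-18:00.
Callum free: 10:05-18:00.
Ximena free: 08:50-18:00.
Vera ∩ Omar: 10:40-11:50, 12:00-13:30, 14:40-15:50, 16:05-17:10.
Vera ∩ Omar ∩ Luca: 10:40-11:50, 12:00-13:30, 14:40-15:50, 16:05-17:10.
Vera ∩ Omar ∩ Luca ∩ Viktor: 10:40-11:50, 12:00-13:30, 14:40-15:50, 16:05-17:10.
Vera ∩ Omar ∩ Luca ∩ Viktor ∩ Callum: 10:40-11:50, 12:00-13:30, 14:40-15:50, 16:05-17:10.
Vera ∩ Omar ∩ Luca ∩ Viktor ∩ Callum ∩ Ximena: 10:40-11:50, 12:00-13:30, 14:40-15:50, 16:05-17:10.
The first common window of at least 60 minutes is 10:40-11:50, so the earliest start is 10:40.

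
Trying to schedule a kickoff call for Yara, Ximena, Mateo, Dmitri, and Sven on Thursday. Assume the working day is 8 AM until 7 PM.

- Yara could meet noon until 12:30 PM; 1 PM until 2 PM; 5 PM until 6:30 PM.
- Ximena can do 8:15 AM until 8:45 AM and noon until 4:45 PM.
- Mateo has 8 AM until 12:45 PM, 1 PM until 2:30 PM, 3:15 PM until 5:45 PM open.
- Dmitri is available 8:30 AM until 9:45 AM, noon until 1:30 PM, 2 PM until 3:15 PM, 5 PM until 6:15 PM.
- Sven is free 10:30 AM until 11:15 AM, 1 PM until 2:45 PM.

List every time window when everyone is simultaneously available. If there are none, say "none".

Yara ∩ Ximena: 12:00-12:30, 13:00-14:00.
Yara ∩ Ximena ∩ Mateo: 12:00-12:30, 13:00-14:00.
Yara ∩ Ximena ∩ Mateo ∩ Dmitri: 12:00-12:30, 13:00-13:30.
Yara ∩ Ximena ∩ Mateo ∩ Dmitri ∩ Sven: 13:00-13:30.

13:00-13:30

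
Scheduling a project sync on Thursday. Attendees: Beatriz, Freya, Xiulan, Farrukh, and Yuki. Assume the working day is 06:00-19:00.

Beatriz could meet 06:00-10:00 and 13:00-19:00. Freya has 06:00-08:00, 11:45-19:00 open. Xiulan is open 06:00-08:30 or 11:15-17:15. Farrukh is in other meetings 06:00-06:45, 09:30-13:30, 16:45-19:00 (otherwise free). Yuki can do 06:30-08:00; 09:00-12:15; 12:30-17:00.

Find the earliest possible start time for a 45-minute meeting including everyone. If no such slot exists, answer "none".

06:45

Beatriz free: 06:00-10:00, 13:00-19:00.
Freya free: 06:00-08:00, 11:45-19:00.
Xiulan free: 06:00-08:30, 11:15-17:15.
Farrukh free: 06:45-09:30, 13:30-16:45 (invert busy blocks within the working day).
Yuki free: 06:30-08:00, 09:00-12:15, 12:30-17:00.
Beatriz ∩ Freya: 06:00-08:00, 13:00-19:00.
Beatriz ∩ Freya ∩ Xiulan: 06:00-08:00, 13:00-17:15.
Beatriz ∩ Freya ∩ Xiulan ∩ Farrukh: 06:45-08:00, 13:30-16:45.
Beatriz ∩ Freya ∩ Xiulan ∩ Farrukh ∩ Yuki: 06:45-08:00, 13:30-16:45.
Those are the intersection windows.
The first common window of at least 45 minutes is 06:45-08:00, so the earliest start is 06:45.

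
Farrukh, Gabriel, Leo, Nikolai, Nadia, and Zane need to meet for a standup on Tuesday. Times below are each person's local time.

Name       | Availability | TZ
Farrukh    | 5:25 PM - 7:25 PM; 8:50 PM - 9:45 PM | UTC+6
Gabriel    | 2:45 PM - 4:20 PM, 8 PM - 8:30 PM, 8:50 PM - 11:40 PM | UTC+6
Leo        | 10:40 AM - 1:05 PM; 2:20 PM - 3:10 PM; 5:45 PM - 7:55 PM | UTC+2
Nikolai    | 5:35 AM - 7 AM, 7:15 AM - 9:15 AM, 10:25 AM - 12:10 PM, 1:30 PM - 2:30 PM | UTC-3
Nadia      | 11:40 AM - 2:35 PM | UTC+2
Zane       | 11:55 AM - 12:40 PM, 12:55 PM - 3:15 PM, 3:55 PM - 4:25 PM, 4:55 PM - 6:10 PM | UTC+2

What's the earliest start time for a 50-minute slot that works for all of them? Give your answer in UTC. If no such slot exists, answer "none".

none

Farrukh in UTC: 11:25-13:25, 14:50-15:45 (subtract 6h to convert from UTC+6).
Gabriel in UTC: 08:45-10:20, 14:00-14:30, 14:50-17:40 (subtract 6h to convert from UTC+6).
Leo in UTC: 08:40-11:05, 12:20-13:10, 15:45-17:55 (subtract 2h to convert from UTC+2).
Nikolai in UTC: 08:35-10:00, 10:15-12:15, 13:25-15:10, 16:30-17:30 (add 3h to convert from UTC-3).
Nadia in UTC: 09:40-12:35 (subtract 2h to convert from UTC+2).
Zane in UTC: 09:55-10:40, 10:55-13:15, 13:55-14:25, 14:55-16:10 (subtract 2h to convert from UTC+2).
Farrukh ∩ Gabriel: 14:50-15:45.
Farrukh ∩ Gabriel ∩ Leo: ∅.
Farrukh ∩ Gabriel ∩ Leo ∩ Nikolai: ∅.
Farrukh ∩ Gabriel ∩ Leo ∩ Nikolai ∩ Nadia: ∅.
Farrukh ∩ Gabriel ∩ Leo ∩ Nikolai ∩ Nadia ∩ Zane: ∅.
There is no time when everyone is free.
No common window is at least 50 minutes long.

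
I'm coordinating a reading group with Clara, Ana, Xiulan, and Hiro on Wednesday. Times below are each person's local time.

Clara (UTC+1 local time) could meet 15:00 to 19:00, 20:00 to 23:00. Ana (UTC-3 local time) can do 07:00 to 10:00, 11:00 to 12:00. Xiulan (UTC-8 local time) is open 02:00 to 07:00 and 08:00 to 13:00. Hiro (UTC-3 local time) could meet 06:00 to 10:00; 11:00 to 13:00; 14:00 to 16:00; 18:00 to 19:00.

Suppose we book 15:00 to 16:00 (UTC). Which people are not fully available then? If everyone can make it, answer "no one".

Clara in UTC: 14:00-18:00, 19:00-22:00 (subtract 1h to convert from UTC+1).
Ana in UTC: 10:00-13:00, 14:00-15:00 (add 3h to convert from UTC-3).
Xiulan in UTC: 10:00-15:00, 16:00-21:00 (add 8h to convert from UTC-8).
Hiro in UTC: 09:00-13:00, 14:00-16:00, 17:00-19:00, 21:00-22:00 (add 3h to convert from UTC-3).
Clara: free for 15:00-16:00. Ana: not fully free for 15:00-16:00. Xiulan: not fully free for 15:00-16:00. Hiro: free for 15:00-16:00.

Ana, Xiulan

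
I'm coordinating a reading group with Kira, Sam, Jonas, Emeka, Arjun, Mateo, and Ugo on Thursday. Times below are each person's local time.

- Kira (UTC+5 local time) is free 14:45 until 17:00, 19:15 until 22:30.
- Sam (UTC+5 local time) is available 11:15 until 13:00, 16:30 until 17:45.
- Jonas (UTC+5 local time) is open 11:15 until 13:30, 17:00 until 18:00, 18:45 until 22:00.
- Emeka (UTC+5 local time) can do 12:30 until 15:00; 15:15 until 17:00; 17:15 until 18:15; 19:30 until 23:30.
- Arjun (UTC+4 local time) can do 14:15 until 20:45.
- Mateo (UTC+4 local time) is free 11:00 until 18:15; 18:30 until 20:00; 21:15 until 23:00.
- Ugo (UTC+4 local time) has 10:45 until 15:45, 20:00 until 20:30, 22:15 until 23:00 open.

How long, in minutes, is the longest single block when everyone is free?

Kira in UTC: 09:45-12:00, 14:15-17:30 (subtract 5h to convert from UTC+5).
Sam in UTC: 06:15-08:00, 11:30-12:45 (subtract 5h to convert from UTC+5).
Jonas in UTC: 06:15-08:30, 12:00-13:00, 13:45-17:00 (subtract 5h to convert from UTC+5).
Emeka in UTC: 07:30-10:00, 10:15-12:00, 12:15-13:15, 14:30-18:30 (subtract 5h to convert from UTC+5).
Arjun in UTC: 10:15-16:45 (subtract 4h to convert from UTC+4).
Mateo in UTC: 07:00-14:15, 14:30-16:00, 17:15-19:00 (subtract 4h to convert from UTC+4).
Ugo in UTC: 06:45-11:45, 16:00-16:30, 18:15-19:00 (subtract 4h to convert from UTC+4).
Kira ∩ Sam: 11:30-12:00.
Kira ∩ Sam ∩ Jonas: ∅.
Kira ∩ Sam ∩ Jonas ∩ Emeka: ∅.
Kira ∩ Sam ∩ Jonas ∩ Emeka ∩ Arjun: ∅.
Kira ∩ Sam ∩ Jonas ∩ Emeka ∩ Arjun ∩ Mateo: ∅.
Kira ∩ Sam ∩ Jonas ∩ Emeka ∩ Arjun ∩ Mateo ∩ Ugo: ∅.
There is no time when everyone is free.
No common window exists, so the longest block is 0 minutes.

0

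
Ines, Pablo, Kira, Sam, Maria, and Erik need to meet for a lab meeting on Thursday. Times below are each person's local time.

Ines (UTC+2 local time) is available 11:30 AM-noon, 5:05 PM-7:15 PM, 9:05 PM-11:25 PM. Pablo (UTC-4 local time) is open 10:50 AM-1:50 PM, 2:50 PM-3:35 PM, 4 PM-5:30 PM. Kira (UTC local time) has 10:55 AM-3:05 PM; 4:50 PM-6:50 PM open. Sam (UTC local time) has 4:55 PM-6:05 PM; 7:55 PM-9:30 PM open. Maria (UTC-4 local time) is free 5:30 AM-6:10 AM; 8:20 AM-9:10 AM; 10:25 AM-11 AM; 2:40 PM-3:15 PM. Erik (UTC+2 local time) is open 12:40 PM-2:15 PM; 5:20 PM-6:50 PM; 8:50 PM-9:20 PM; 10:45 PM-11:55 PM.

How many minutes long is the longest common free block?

Ines in UTC: 09:30-10:00, 15:05-17:15, 19:05-21:25 (subtract 2h to convert from UTC+2).
Pablo in UTC: 14:50-17:50, 18:50-19:35, 20:00-21:30 (add 4h to convert from UTC-4).
Kira in UTC: 10:55-15:05, 16:50-18:50.
Sam in UTC: 16:55-18:05, 19:55-21:30.
Maria in UTC: 09:30-10:10, 12:20-13:10, 14:25-15:00, 18:40-19:15 (add 4h to convert from UTC-4).
Erik in UTC: 10:40-12:15, 15:20-16:50, 18:50-19:20, 20:45-21:55 (subtract 2h to convert from UTC+2).
Ines ∩ Pablo: 15:05-17:15, 19:05-19:35, 20:00-21:25.
Ines ∩ Pablo ∩ Kira: 16:50-17:15.
Ines ∩ Pablo ∩ Kira ∩ Sam: 16:55-17:15.
Ines ∩ Pablo ∩ Kira ∩ Sam ∩ Maria: ∅.
Ines ∩ Pablo ∩ Kira ∩ Sam ∩ Maria ∩ Erik: ∅.
There is no time when everyone is free.
No common window exists, so the longest block is 0 minutes.

0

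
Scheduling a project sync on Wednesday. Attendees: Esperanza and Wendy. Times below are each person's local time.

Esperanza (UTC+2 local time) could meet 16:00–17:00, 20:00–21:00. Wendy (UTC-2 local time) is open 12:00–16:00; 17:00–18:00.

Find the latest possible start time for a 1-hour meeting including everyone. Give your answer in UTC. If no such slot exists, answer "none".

Esperanza in UTC: 14:00-15:00, 18:00-19:00 (subtract 2h to convert from UTC+2).
Wendy in UTC: 14:00-18:00, 19:00-20:00 (add 2h to convert from UTC-2).
Esperanza ∩ Wendy: 14:00-15:00.
The last common window of at least 60 minutes is 14:00-15:00; a 60-minute meeting can start as late as 14:00 and still end by 15:00.

14:00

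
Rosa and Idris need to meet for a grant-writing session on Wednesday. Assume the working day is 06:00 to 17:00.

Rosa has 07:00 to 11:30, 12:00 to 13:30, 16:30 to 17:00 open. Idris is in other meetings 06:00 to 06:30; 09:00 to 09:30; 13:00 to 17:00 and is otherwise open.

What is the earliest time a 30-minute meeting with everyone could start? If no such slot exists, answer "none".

07:00

Rosa free: 07:00-11:30, 12:00-13:30, 16:30-17:00.
Idris free: 06:30-09:00, 09:30-13:00 (invert busy blocks within the working day).
Rosa ∩ Idris: 07:00-09:00, 09:30-11:30, 12:00-13:00.
So the common availability across everyone is 07:00-09:00, 09:30-11:30, 12:00-13:00.
The first common window of at least 30 minutes is 07:00-09:00, so the earliest start is 07:00.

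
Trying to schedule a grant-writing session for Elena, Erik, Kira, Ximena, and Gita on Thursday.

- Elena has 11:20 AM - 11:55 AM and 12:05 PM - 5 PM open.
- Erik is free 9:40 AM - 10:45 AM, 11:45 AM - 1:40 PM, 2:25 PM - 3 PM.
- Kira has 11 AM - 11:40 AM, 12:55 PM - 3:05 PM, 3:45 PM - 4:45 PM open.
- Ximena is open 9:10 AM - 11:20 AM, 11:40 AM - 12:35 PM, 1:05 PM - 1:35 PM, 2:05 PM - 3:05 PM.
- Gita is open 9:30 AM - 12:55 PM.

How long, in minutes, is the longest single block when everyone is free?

0

Elena ∩ Erik: 11:45-11:55, 12:05-13:40, 14:25-15:00.
Elena ∩ Erik ∩ Kira: 12:55-13:40, 14:25-15:00.
Elena ∩ Erik ∩ Kira ∩ Ximena: 13:05-13:35, 14:25-15:00.
Elena ∩ Erik ∩ Kira ∩ Ximena ∩ Gita: ∅.
There is no time when everyone is free.
No common window exists, so the longest block is 0 minutes.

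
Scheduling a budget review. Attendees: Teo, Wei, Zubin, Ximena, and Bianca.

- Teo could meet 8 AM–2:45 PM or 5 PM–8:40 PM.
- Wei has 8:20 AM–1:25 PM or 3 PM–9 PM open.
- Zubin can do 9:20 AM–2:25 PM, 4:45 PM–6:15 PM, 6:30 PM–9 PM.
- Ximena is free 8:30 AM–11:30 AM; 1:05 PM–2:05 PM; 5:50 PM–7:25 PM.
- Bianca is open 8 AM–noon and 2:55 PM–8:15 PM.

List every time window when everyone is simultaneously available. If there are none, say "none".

Teo ∩ Wei: 08:20-13:25, 17:00-20:40.
Teo ∩ Wei ∩ Zubin: 09:20-13:25, 17:00-18:15, 18:30-20:40.
Teo ∩ Wei ∩ Zubin ∩ Ximena: 09:20-11:30, 13:05-13:25, 17:50-18:15, 18:30-19:25.
Teo ∩ Wei ∩ Zubin ∩ Ximena ∩ Bianca: 09:20-11:30, 17:50-18:15, 18:30-19:25.

09:20-11:30, 17:50-18:15, 18:30-19:25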